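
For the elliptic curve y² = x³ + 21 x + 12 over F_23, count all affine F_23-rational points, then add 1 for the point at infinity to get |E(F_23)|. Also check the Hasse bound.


Affine points = {(0, 9), (0, 14), (2, 4), (2, 19), (5, 9), (5, 14), (6, 3), (6, 20), (8, 5), (8, 18), (10, 7), (10, 16), (18, 9), (18, 14), (19, 5), (19, 18), (21, 10), (21, 13), (22, 6), (22, 17)}; affine count = 20; |E(F_23)| = 21.

Discriminant check: Δ ∝ 4a³ + 27b² = 4·21³ + 27·12² = 4·9261 + 27·144 ≡ 15 (mod 23). Nonzero ⇒ E is nonsingular.
For each x ∈ F_23, compute rhs = x³ + 21·x + 12 mod 23, then count y ∈ F_23 with y² ≡ rhs.
  x = 0: rhs = 12, matching y values: 9, 14 (2 points).
  x = 1: rhs = 11, matching y values: none (0 points).
  x = 2: rhs = 16, matching y values: 4, 19 (2 points).
  x = 3: rhs = 10, matching y values: none (0 points).
  x = 4: rhs = 22, matching y values: none (0 points).
  x = 5: rhs = 12, matching y values: 9, 14 (2 points).
  x = 6: rhs = 9, matching y values: 3, 20 (2 points).
  x = 7: rhs = 19, matching y values: none (0 points).
  x = 8: rhs = 2, matching y values: 5, 18 (2 points).
  x = 9: rhs = 10, matching y values: none (0 points).
  x = 10: rhs = 3, matching y values: 7, 16 (2 points).
  x = 11: rhs = 10, matching y values: none (0 points).
  x = 12: rhs = 14, matching y values: none (0 points).
  x = 13: rhs = 21, matching y values: none (0 points).
  x = 14: rhs = 14, matching y values: none (0 points).
  x = 15: rhs = 22, matching y values: none (0 points).
  x = 16: rhs = 5, matching y values: none (0 points).
  x = 17: rhs = 15, matching y values: none (0 points).
  x = 18: rhs = 12, matching y values: 9, 14 (2 points).
  x = 19: rhs = 2, matching y values: 5, 18 (2 points).
  x = 20: rhs = 14, matching y values: none (0 points).
  x = 21: rhs = 8, matching y values: 10, 13 (2 points).
  x = 22: rhs = 13, matching y values: 6, 17 (2 points).
Total affine count: 20.
Full point count |E(F_23)| = 20 + 1 = 21.
Hasse bound: |21 − (23+1)| = |-3| = 3 ≤ 2√23 ≈ 9.5917 ✓.


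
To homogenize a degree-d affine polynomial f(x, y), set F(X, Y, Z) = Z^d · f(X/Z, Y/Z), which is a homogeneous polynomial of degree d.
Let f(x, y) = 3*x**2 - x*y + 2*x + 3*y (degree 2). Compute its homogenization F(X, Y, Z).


F(X, Y, Z) = 3*X**2 - X*Y + 2*X*Z + 3*Y*Z

deg(f) = 2.
Substitute x = X/Z, y = Y/Z into f, then multiply by Z^2.
  monomial 3·x^2·y^0 ↦ 3·X^2·Y^0·Z^0.
  monomial -1·x^1·y^1 ↦ -1·X^1·Y^1·Z^0.
  monomial 2·x^1·y^0 ↦ 2·X^1·Y^0·Z^1.
  monomial 3·x^0·y^1 ↦ 3·X^0·Y^1·Z^1.
Collecting: F(X, Y, Z) = 3*X**2 - X*Y + 2*X*Z + 3*Y*Z.


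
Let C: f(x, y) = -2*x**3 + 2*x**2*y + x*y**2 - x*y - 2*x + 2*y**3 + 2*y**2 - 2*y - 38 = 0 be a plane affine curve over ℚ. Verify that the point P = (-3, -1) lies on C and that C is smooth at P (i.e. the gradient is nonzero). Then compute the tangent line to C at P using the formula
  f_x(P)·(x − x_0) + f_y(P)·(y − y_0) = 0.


Tangent line at P: -42*x + 27*y - 99 = 0.

Step 1: f(-3, -1) = 0, so P lies on C.
Step 2: partial derivatives
  f_x(x, y) = -6*x**2 + 4*x*y + y**2 - y - 2, f_y(x, y) = 2*x**2 + 2*x*y - x + 6*y**2 + 4*y - 2.
  f_x(P) = -42, f_y(P) = 27 (gradient nonzero, so P is smooth).
Step 3: tangent line at P: -42·(x − -3) + 27·(y − -1) = 0.
Expanding: -42*x + 27*y - 99 = 0.


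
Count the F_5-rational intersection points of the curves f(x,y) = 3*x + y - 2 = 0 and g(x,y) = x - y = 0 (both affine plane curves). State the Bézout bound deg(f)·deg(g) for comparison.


Common zeros: {(3, 3)}; count = 1; Bézout bound = 1.

deg(f) = 1, deg(g) = 1, so Bézout bound = 1.
Scan x ∈ F_5. For each x, list the y ∈ F_5 with f(x, y) ≡ 0 and those with g(x, y) ≡ 0 (mod 5); the common zeros in that column are the intersection.
  x = 0: f ≡ 0 at y ∈ {2}; g ≡ 0 at y ∈ {0}; common: ∅.
  x = 1: f ≡ 0 at y ∈ {4}; g ≡ 0 at y ∈ {1}; common: ∅.
  x = 2: f ≡ 0 at y ∈ {1}; g ≡ 0 at y ∈ {2}; common: ∅.
  x = 3: f ≡ 0 at y ∈ {3}; g ≡ 0 at y ∈ {3}; common: {3}.
  x = 4: f ≡ 0 at y ∈ {0}; g ≡ 0 at y ∈ {4}; common: ∅.
Collecting: common zeros = {(3, 3)}, so the count is 1.
Comparison with the Bézout bound: 1 ≤ 1 = deg(f)·deg(g), as expected for curves with no common component (the bound is attained).


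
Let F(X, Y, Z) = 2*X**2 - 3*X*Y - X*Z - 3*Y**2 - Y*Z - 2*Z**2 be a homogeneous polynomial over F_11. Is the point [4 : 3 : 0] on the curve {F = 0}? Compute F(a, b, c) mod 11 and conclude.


F(4,3,0) ≡ 2 (mod 11); P is NOT on the curve.

Evaluate F(4, 3, 0) term-by-term (mod 11).
  2*X**2 ↦ 2·16·1·1 = 32
  -3*X*Y ↦ -3·4·3·1 = -36
  -X*Z ↦ -1·4·1·0 = 0
  -3*Y**2 ↦ -3·1·9·1 = -27
  -Y*Z ↦ -1·1·3·0 = 0
  -2*Z**2 ↦ -2·1·1·0 = 0
Sum: F(4, 3, 0) = (32) + (-36) + (0) + (-27) + (0) + (0) = -31.
Reducing mod 11: -31 ≡ 2 (mod 11).
Since F(a, b, c) ≡ 2 ≠ 0 (mod 11), P does NOT lie on the curve.


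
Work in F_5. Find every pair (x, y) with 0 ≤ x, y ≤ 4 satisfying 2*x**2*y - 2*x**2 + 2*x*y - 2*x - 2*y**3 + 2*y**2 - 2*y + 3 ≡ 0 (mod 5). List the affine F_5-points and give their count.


Affine F_5-points: {(1, 2), (2, 3), (2, 4), (3, 2)}; count = 4.

For each of the 25 pairs (x, y) ∈ F_5², evaluate f(x, y) mod 5. Record the zeros.
  x = 0: [0↦3, 1↦1, 2↦1, 3↦1, 4↦4]  zeros at y ∈ ∅
  x = 1: [0↦4, 1↦1, 2↦0, 3↦4, 4↦1]  zeros at y ∈ {2}
  x = 2: [0↦1, 1↦1, 2↦3, 3↦0, 4↦0]  zeros at y ∈ {3, 4}
  x = 3: [0↦4, 1↦1, 2↦0, 3↦4, 4↦1]  zeros at y ∈ {2}
  x = 4: [0↦3, 1↦1, 2↦1, 3↦1, 4↦4]  zeros at y ∈ ∅
Collecting zeros: affine points = {(1, 2), (2, 3), (2, 4), (3, 2)}.
Total count |C(F_5)_aff| = 4.


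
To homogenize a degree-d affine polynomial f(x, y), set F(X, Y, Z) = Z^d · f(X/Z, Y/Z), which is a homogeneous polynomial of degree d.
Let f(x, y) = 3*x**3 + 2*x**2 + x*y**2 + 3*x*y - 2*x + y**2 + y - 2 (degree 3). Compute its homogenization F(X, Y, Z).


F(X, Y, Z) = 3*X**3 + 2*X**2*Z + X*Y**2 + 3*X*Y*Z - 2*X*Z**2 + Y**2*Z + Y*Z**2 - 2*Z**3

deg(f) = 3.
Substitute x = X/Z, y = Y/Z into f, then multiply by Z^3.
  monomial 3·x^3·y^0 ↦ 3·X^3·Y^0·Z^0.
  monomial 2·x^2·y^0 ↦ 2·X^2·Y^0·Z^1.
  monomial 1·x^1·y^2 ↦ 1·X^1·Y^2·Z^0.
  monomial 3·x^1·y^1 ↦ 3·X^1·Y^1·Z^1.
  monomial -2·x^1·y^0 ↦ -2·X^1·Y^0·Z^2.
  monomial 1·x^0·y^2 ↦ 1·X^0·Y^2·Z^1.
  monomial 1·x^0·y^1 ↦ 1·X^0·Y^1·Z^2.
  monomial -2·x^0·y^0 ↦ -2·X^0·Y^0·Z^3.
Collecting: F(X, Y, Z) = 3*X**3 + 2*X**2*Z + X*Y**2 + 3*X*Y*Z - 2*X*Z**2 + Y**2*Z + Y*Z**2 - 2*Z**3.


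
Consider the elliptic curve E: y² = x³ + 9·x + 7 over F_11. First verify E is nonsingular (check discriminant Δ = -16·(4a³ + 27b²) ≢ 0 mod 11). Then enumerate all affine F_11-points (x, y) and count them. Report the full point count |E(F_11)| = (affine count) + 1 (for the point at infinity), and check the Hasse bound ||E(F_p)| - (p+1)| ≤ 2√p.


Affine points = {(2, 0), (5, 1), (5, 10), (9, 5), (9, 6)}; affine count = 5; |E(F_11)| = 6.

Discriminant check: Δ ∝ 4a³ + 27b² = 4·9³ + 27·7² = 4·729 + 27·49 ≡ 4 (mod 11). Nonzero ⇒ E is nonsingular.
For each x ∈ F_11, compute rhs = x³ + 9·x + 7 mod 11, then count y ∈ F_11 with y² ≡ rhs.
  x = 0: rhs = 7, matching y values: none (0 points).
  x = 1: rhs = 6, matching y values: none (0 points).
  x = 2: rhs = 0, matching y values: 0 (1 points).
  x = 3: rhs = 6, matching y values: none (0 points).
  x = 4: rhs = 8, matching y values: none (0 points).
  x = 5: rhs = 1, matching y values: 1, 10 (2 points).
  x = 6: rhs = 2, matching y values: none (0 points).
  x = 7: rhs = 6, matching y values: none (0 points).
  x = 8: rhs = 8, matching y values: none (0 points).
  x = 9: rhs = 3, matching y values: 5, 6 (2 points).
  x = 10: rhs = 8, matching y values: none (0 points).
Total affine count: 5.
Full point count |E(F_11)| = 5 + 1 = 6.
Hasse bound: |6 − (11+1)| = |-6| = 6 ≤ 2√11 ≈ 6.6332 ✓.


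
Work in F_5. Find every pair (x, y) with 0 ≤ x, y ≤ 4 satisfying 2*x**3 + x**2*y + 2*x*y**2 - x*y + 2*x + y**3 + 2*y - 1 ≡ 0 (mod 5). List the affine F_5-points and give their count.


Affine F_5-points: {(4, 0)}; count = 1.

For each of the 25 pairs (x, y) ∈ F_5², evaluate f(x, y) mod 5. Record the zeros.
  x = 0: [0↦4, 1↦2, 2↦1, 3↦2, 4↦1]  zeros at y ∈ ∅
  x = 1: [0↦3, 1↦3, 2↦3, 3↦4, 4↦2]  zeros at y ∈ ∅
  x = 2: [0↦4, 1↦3, 2↦1, 3↦4, 4↦3]  zeros at y ∈ ∅
  x = 3: [0↦4, 1↦4, 2↦2, 3↦4, 4↦1]  zeros at y ∈ ∅
  x = 4: [0↦0, 1↦3, 2↦3, 3↦1, 4↦3]  zeros at y ∈ {0}
Collecting zeros: affine points = {(4, 0)}.
Total count |C(F_5)_aff| = 1.


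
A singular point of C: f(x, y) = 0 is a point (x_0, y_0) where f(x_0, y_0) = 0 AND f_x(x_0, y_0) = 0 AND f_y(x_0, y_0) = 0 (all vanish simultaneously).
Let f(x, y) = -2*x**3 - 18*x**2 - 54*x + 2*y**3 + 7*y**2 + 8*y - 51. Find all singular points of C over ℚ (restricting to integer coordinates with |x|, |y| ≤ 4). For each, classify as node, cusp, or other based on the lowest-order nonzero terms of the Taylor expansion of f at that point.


Singular points: {(-3, -1)}; classification: cusp.

Compute partial derivatives:
  f_x = -6*x**2 - 36*x - 54.
  f_y = 6*y**2 + 14*y + 8.
Scan x_0 ∈ {−4, ..., 4}. For each x_0, f_y(x_0, y) is a polynomial in y; find its integer roots y ∈ {−4, ..., 4}, then test f_x and f at those candidates.
  x = -4: f_y(-4, y) = 6*y**2 + 14*y + 8; vanishes at y ∈ {-1}. (-4, -1): f_x = -6 ≠ 0.
  x = -3: f_y(-3, y) = 6*y**2 + 14*y + 8; vanishes at y ∈ {-1}. (-3, -1): f_x = 0, f = 0 — SINGULAR.
  x = -2: f_y(-2, y) = 6*y**2 + 14*y + 8; vanishes at y ∈ {-1}. (-2, -1): f_x = -6 ≠ 0.
  x = -1: f_y(-1, y) = 6*y**2 + 14*y + 8; vanishes at y ∈ {-1}. (-1, -1): f_x = -24 ≠ 0.
  x = 0: f_y(0, y) = 6*y**2 + 14*y + 8; vanishes at y ∈ {-1}. (0, -1): f_x = -54 ≠ 0.
  x = 1: f_y(1, y) = 6*y**2 + 14*y + 8; vanishes at y ∈ {-1}. (1, -1): f_x = -96 ≠ 0.
  x = 2: f_y(2, y) = 6*y**2 + 14*y + 8; vanishes at y ∈ {-1}. (2, -1): f_x = -150 ≠ 0.
  x = 3: f_y(3, y) = 6*y**2 + 14*y + 8; vanishes at y ∈ {-1}. (3, -1): f_x = -216 ≠ 0.
  x = 4: f_y(4, y) = 6*y**2 + 14*y + 8; vanishes at y ∈ {-1}. (4, -1): f_x = -294 ≠ 0.
Only singular point on the grid: (-3, -1).
Classify: substitute x = -3 + u, y = -1 + v and expand: f = -2*u**3 + 2*v**3 + v**2.
No constant or linear terms (consistent with a singular point). Quadratic part: v**2. Cubic part: -2*u**3 + 2*v**3.
The quadratic part v**2 is a perfect square, so there is a single (double) tangent line v = 0, i.e. y = -1. Restricting the cubic part to that line (v = 0) leaves -2*u**3 ≠ 0, so f is not divisible by v and the branch is v² ≈ 2*u**3 to lowest order — this is a cusp.
Classification: cusp.


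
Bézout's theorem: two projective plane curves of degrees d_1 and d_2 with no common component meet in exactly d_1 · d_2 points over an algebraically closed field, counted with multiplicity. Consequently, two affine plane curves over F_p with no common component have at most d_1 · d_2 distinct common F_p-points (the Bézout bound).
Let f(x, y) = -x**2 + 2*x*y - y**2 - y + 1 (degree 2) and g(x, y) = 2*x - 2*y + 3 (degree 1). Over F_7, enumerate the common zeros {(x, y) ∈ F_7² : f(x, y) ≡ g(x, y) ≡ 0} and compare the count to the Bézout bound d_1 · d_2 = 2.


Common zeros: {(6, 4)}; count = 1; Bézout bound = 2.

deg(f) = 2, deg(g) = 1, so Bézout bound = 2.
Scan x ∈ F_7. For each x, list the y ∈ F_7 with f(x, y) ≡ 0 and those with g(x, y) ≡ 0 (mod 7); the common zeros in that column are the intersection.
  x = 0: f ≡ 0 at y ∈ ∅; g ≡ 0 at y ∈ {5}; common: ∅.
  x = 1: f ≡ 0 at y ∈ {0, 1}; g ≡ 0 at y ∈ {6}; common: ∅.
  x = 2: f ≡ 0 at y ∈ {4, 6}; g ≡ 0 at y ∈ {0}; common: ∅.
  x = 3: f ≡ 0 at y ∈ {6}; g ≡ 0 at y ∈ {1}; common: ∅.
  x = 4: f ≡ 0 at y ∈ ∅; g ≡ 0 at y ∈ {2}; common: ∅.
  x = 5: f ≡ 0 at y ∈ ∅; g ≡ 0 at y ∈ {3}; common: ∅.
  x = 6: f ≡ 0 at y ∈ {0, 4}; g ≡ 0 at y ∈ {4}; common: {4}.
Collecting: common zeros = {(6, 4)}, so the count is 1.
Comparison with the Bézout bound: 1 ≤ 2 = deg(f)·deg(g), as expected for curves with no common component (the affine F_7-count falls short of the bound because intersections may lie at infinity, over extension fields, or carry multiplicity).


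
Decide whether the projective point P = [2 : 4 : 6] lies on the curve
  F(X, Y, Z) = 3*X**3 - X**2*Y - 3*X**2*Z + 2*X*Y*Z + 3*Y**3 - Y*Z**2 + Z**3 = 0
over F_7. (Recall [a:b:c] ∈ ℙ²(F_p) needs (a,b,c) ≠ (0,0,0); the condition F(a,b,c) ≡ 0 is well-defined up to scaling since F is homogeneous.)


F(2,4,6) ≡ 2 (mod 7); P is NOT on the curve.

Evaluate F(2, 4, 6) term-by-term (mod 7).
  3*X**3 ↦ 3·8·1·1 = 24
  -X**2*Y ↦ -1·4·4·1 = -16
  -3*X**2*Z ↦ -3·4·1·6 = -72
  2*X*Y*Z ↦ 2·2·4·6 = 96
  3*Y**3 ↦ 3·1·64·1 = 192
  -Y*Z**2 ↦ -1·1·4·36 = -144
  Z**3 ↦ 1·1·1·216 = 216
Sum: F(2, 4, 6) = (24) + (-16) + (-72) + (96) + (192) + (-144) + (216) = 296.
Reducing mod 7: 296 ≡ 2 (mod 7).
Since F(a, b, c) ≡ 2 ≠ 0 (mod 7), P does NOT lie on the curve.


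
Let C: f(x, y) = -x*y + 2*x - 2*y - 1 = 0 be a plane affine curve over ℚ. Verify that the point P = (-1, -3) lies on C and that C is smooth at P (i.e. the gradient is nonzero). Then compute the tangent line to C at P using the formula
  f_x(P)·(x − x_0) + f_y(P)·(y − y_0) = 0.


Tangent line at P: 5*x - y + 2 = 0.

Step 1: f(-1, -3) = 0, so P lies on C.
Step 2: partial derivatives
  f_x(x, y) = 2 - y, f_y(x, y) = -x - 2.
  f_x(P) = 5, f_y(P) = -1 (gradient nonzero, so P is smooth).
Step 3: tangent line at P: 5·(x − -1) + -1·(y − -3) = 0.
Expanding: 5*x - y + 2 = 0.


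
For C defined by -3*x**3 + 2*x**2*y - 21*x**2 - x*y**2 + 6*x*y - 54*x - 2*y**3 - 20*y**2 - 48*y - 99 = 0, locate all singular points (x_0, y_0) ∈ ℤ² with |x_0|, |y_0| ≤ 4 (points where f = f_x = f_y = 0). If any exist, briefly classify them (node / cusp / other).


Singular points: {(-3, -3)}; classification: cusp.

Compute partial derivatives:
  f_x = -9*x**2 + 4*x*y - 42*x - y**2 + 6*y - 54.
  f_y = 2*x**2 - 2*x*y + 6*x - 6*y**2 - 40*y - 48.
Scan x_0 ∈ {−4, ..., 4}. For each x_0, f_y(x_0, y) is a polynomial in y; find its integer roots y ∈ {−4, ..., 4}, then test f_x and f at those candidates.
  x = -4: f_y(-4, y) = -6*y**2 - 32*y - 40; vanishes at y ∈ {-2}. (-4, -2): f_x = -14 ≠ 0.
  x = -3: f_y(-3, y) = -6*y**2 - 34*y - 48; vanishes at y ∈ {-3}. (-3, -3): f_x = 0, f = 0 — SINGULAR.
  x = -2: f_y(-2, y) = -6*y**2 - 36*y - 52; no integer root y with |y| ≤ 4.
  x = -1: f_y(-1, y) = -6*y**2 - 38*y - 52; vanishes at y ∈ {-2}. (-1, -2): f_x = -29 ≠ 0.
  x = 0: f_y(0, y) = -6*y**2 - 40*y - 48; no integer root y with |y| ≤ 4.
  x = 1: f_y(1, y) = -6*y**2 - 42*y - 40; no integer root y with |y| ≤ 4.
  x = 2: f_y(2, y) = -6*y**2 - 44*y - 28; no integer root y with |y| ≤ 4.
  x = 3: f_y(3, y) = -6*y**2 - 46*y - 12; no integer root y with |y| ≤ 4.
  x = 4: f_y(4, y) = -6*y**2 - 48*y + 8; no integer root y with |y| ≤ 4.
Only singular point on the grid: (-3, -3).
Classify: substitute x = -3 + u, y = -3 + v and expand: f = -3*u**3 + 2*u**2*v - u*v**2 - 2*v**3 + v**2.
No constant or linear terms (consistent with a singular point). Quadratic part: v**2. Cubic part: -3*u**3 + 2*u**2*v - u*v**2 - 2*v**3.
The quadratic part v**2 is a perfect square, so there is a single (double) tangent line v = 0, i.e. y = -3. Restricting the cubic part to that line (v = 0) leaves -3*u**3 ≠ 0, so f is not divisible by v and the branch is v² ≈ 3*u**3 to lowest order — this is a cusp.
Classification: cusp.


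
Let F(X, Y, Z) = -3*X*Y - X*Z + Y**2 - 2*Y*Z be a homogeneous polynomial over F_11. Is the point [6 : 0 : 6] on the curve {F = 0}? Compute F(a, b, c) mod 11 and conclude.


F(6,0,6) ≡ 8 (mod 11); P is NOT on the curve.

Evaluate F(6, 0, 6) term-by-term (mod 11).
  -3*X*Y ↦ -3·6·0·1 = 0
  -X*Z ↦ -1·6·1·6 = -36
  Y**2 ↦ 1·1·0·1 = 0
  -2*Y*Z ↦ -2·1·0·6 = 0
Sum: F(6, 0, 6) = (0) + (-36) + (0) + (0) = -36.
Reducing mod 11: -36 ≡ 8 (mod 11).
Since F(a, b, c) ≡ 8 ≠ 0 (mod 11), P does NOT lie on the curve.


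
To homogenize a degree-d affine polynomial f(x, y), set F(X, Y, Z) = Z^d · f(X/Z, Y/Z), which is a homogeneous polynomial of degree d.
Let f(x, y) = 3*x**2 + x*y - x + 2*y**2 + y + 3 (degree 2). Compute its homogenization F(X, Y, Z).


F(X, Y, Z) = 3*X**2 + X*Y - X*Z + 2*Y**2 + Y*Z + 3*Z**2

deg(f) = 2.
Substitute x = X/Z, y = Y/Z into f, then multiply by Z^2.
  monomial 3·x^2·y^0 ↦ 3·X^2·Y^0·Z^0.
  monomial 1·x^1·y^1 ↦ 1·X^1·Y^1·Z^0.
  monomial -1·x^1·y^0 ↦ -1·X^1·Y^0·Z^1.
  monomial 2·x^0·y^2 ↦ 2·X^0·Y^2·Z^0.
  monomial 1·x^0·y^1 ↦ 1·X^0·Y^1·Z^1.
  monomial 3·x^0·y^0 ↦ 3·X^0·Y^0·Z^2.
Collecting: F(X, Y, Z) = 3*X**2 + X*Y - X*Z + 2*Y**2 + Y*Z + 3*Z**2.


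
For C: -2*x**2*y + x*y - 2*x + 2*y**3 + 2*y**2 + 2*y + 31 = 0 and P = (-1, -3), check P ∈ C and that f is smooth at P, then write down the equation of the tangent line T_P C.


Tangent line at P: -17*x + 41*y + 106 = 0.

Step 1: f(-1, -3) = 0, so P lies on C.
Step 2: partial derivatives
  f_x(x, y) = -4*x*y + y - 2, f_y(x, y) = -2*x**2 + x + 6*y**2 + 4*y + 2.
  f_x(P) = -17, f_y(P) = 41 (gradient nonzero, so P is smooth).
Step 3: tangent line at P: -17·(x − -1) + 41·(y − -3) = 0.
Expanding: -17*x + 41*y + 106 = 0.


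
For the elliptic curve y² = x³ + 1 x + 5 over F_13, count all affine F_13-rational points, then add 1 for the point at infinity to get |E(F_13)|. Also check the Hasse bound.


Affine points = {(3, 3), (3, 10), (7, 2), (7, 11), (10, 1), (10, 12), (12, 4), (12, 9)}; affine count = 8; |E(F_13)| = 9.

Discriminant check: Δ ∝ 4a³ + 27b² = 4·1³ + 27·5² = 4·1 + 27·25 ≡ 3 (mod 13). Nonzero ⇒ E is nonsingular.
For each x ∈ F_13, compute rhs = x³ + 1·x + 5 mod 13, then count y ∈ F_13 with y² ≡ rhs.
  x = 0: rhs = 5, matching y values: none (0 points).
  x = 1: rhs = 7, matching y values: none (0 points).
  x = 2: rhs = 2, matching y values: none (0 points).
  x = 3: rhs = 9, matching y values: 3, 10 (2 points).
  x = 4: rhs = 8, matching y values: none (0 points).
  x = 5: rhs = 5, matching y values: none (0 points).
  x = 6: rhs = 6, matching y values: none (0 points).
  x = 7: rhs = 4, matching y values: 2, 11 (2 points).
  x = 8: rhs = 5, matching y values: none (0 points).
  x = 9: rhs = 2, matching y values: none (0 points).
  x = 10: rhs = 1, matching y values: 1, 12 (2 points).
  x = 11: rhs = 8, matching y values: none (0 points).
  x = 12: rhs = 3, matching y values: 4, 9 (2 points).
Total affine count: 8.
Full point count |E(F_13)| = 8 + 1 = 9.
Hasse bound: |9 − (13+1)| = |-5| = 5 ≤ 2√13 ≈ 7.2111 ✓.


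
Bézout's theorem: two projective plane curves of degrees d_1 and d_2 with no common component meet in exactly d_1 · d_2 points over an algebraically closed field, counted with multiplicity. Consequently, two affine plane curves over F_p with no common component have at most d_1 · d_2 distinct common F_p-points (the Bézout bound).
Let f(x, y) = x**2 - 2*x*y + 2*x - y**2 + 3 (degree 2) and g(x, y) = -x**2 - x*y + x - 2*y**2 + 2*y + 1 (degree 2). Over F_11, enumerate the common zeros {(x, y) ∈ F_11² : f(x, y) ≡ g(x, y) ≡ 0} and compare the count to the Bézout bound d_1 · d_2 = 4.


Common zeros: {(2, 7), (7, 8), (10, 6)}; count = 3; Bézout bound = 4.

deg(f) = 2, deg(g) = 2, so Bézout bound = 4.
Scan x ∈ F_11. For each x, list the y ∈ F_11 with f(x, y) ≡ 0 and those with g(x, y) ≡ 0 (mod 11); the common zeros in that column are the intersection.
  x = 0: f ≡ 0 at y ∈ {5, 6}; g ≡ 0 at y ∈ {3, 9}; common: ∅.
  x = 1: f ≡ 0 at y ∈ ∅; g ≡ 0 at y ∈ {1, 5}; common: ∅.
  x = 2: f ≡ 0 at y ∈ {0, 7}; g ≡ 0 at y ∈ {4, 7}; common: {7}.
  x = 3: f ≡ 0 at y ∈ {1, 4}; g ≡ 0 at y ∈ {7, 9}; common: ∅.
  x = 4: f ≡ 0 at y ∈ ∅; g ≡ 0 at y ∈ {0, 10}; common: ∅.
  x = 5: f ≡ 0 at y ∈ ∅; g ≡ 0 at y ∈ {2}; common: ∅.
  x = 6: f ≡ 0 at y ∈ ∅; g ≡ 0 at y ∈ {4, 5}; common: ∅.
  x = 7: f ≡ 0 at y ∈ {0, 8}; g ≡ 0 at y ∈ {6, 8}; common: {8}.
  x = 8: f ≡ 0 at y ∈ {1, 5}; g ≡ 0 at y ∈ {0, 8}; common: ∅.
  x = 9: f ≡ 0 at y ∈ ∅; g ≡ 0 at y ∈ {3, 10}; common: ∅.
  x = 10: f ≡ 0 at y ∈ {6, 7}; g ≡ 0 at y ∈ {1, 6}; common: {6}.
Collecting: common zeros = {(2, 7), (7, 8), (10, 6)}, so the count is 3.
Comparison with the Bézout bound: 3 ≤ 4 = deg(f)·deg(g), as expected for curves with no common component (the affine F_11-count falls short of the bound because intersections may lie at infinity, over extension fields, or carry multiplicity).


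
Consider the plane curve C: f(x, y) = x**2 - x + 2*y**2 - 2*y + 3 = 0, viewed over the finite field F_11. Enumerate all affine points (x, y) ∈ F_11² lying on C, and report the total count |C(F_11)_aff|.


Affine F_11-points: {(3, 4), (3, 8), (4, 5), (4, 7), (6, 0), (6, 1), (8, 5), (8, 7), (9, 4), (9, 8)}; count = 10.

For each of the 121 pairs (x, y) ∈ F_11², evaluate f(x, y) mod 11. Record the zeros.
  x = 0: [0↦3, 1↦3, 2↦7, 3↦4, 4↦5, 5↦10, 6↦8, 7↦10, 8↦5, 9↦4, 10↦7]  zeros at y ∈ ∅
  x = 1: [0↦3, 1↦3, 2↦7, 3↦4, 4↦5, 5↦10, 6↦8, 7↦10, 8↦5, 9↦4, 10↦7]  zeros at y ∈ ∅
  x = 2: [0↦5, 1↦5, 2↦9, 3↦6, 4↦7, 5↦1, 6↦10, 7↦1, 8↦7, 9↦6, 10↦9]  zeros at y ∈ ∅
  x = 3: [0↦9, 1↦9, 2↦2, 3↦10, 4↦0, 5↦5, 6↦3, 7↦5, 8↦0, 9↦10, 10↦2]  zeros at y ∈ {4, 8}
  x = 4: [0↦4, 1↦4, 2↦8, 3↦5, 4↦6, 5↦0, 6↦9, 7↦0, 8↦6, 9↦5, 10↦8]  zeros at y ∈ {5, 7}
  x = 5: [0↦1, 1↦1, 2↦5, 3↦2, 4↦3, 5↦8, 6↦6, 7↦8, 8↦3, 9↦2, 10↦5]  zeros at y ∈ ∅
  x = 6: [0↦0, 1↦0, 2↦4, 3↦1, 4↦2, 5↦7, 6↦5, 7↦7, 8↦2, 9↦1, 10↦4]  zeros at y ∈ {0, 1}
  x = 7: [0↦1, 1↦1, 2↦5, 3↦2, 4↦3, 5↦8, 6↦6, 7↦8, 8↦3, 9↦2, 10↦5]  zeros at y ∈ ∅
  x = 8: [0↦4, 1↦4, 2↦8, 3↦5, 4↦6, 5↦0, 6↦9, 7↦0, 8↦6, 9↦5, 10↦8]  zeros at y ∈ {5, 7}
  x = 9: [0↦9, 1↦9, 2↦2, 3↦10, 4↦0, 5↦5, 6↦3, 7↦5, 8↦0, 9↦10, 10↦2]  zeros at y ∈ {4, 8}
  x = 10: [0↦5, 1↦5, 2↦9, 3↦6, 4↦7, 5↦1, 6↦10, 7↦1, 8↦7, 9↦6, 10↦9]  zeros at y ∈ ∅
Collecting zeros: affine points = {(3, 4), (3, 8), (4, 5), (4, 7), (6, 0), (6, 1), (8, 5), (8, 7), (9, 4), (9, 8)}.
Total count |C(F_11)_aff| = 10.


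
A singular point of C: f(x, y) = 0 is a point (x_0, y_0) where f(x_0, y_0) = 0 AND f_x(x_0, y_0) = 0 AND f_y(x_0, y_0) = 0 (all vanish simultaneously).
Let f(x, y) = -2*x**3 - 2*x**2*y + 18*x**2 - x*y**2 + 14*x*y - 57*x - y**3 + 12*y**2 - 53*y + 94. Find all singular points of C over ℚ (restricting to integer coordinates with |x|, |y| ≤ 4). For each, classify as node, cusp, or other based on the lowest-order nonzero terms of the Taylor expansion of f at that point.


Singular points: {(2, 3)}; classification: cusp.

Compute partial derivatives:
  f_x = -6*x**2 - 4*x*y + 36*x - y**2 + 14*y - 57.
  f_y = -2*x**2 - 2*x*y + 14*x - 3*y**2 + 24*y - 53.
Scan x_0 ∈ {−4, ..., 4}. For each x_0, f_y(x_0, y) is a polynomial in y; find its integer roots y ∈ {−4, ..., 4}, then test f_x and f at those candidates.
  x = -4: f_y(-4, y) = -3*y**2 + 32*y - 141; no integer root y with |y| ≤ 4.
  x = -3: f_y(-3, y) = -3*y**2 + 30*y - 113; no integer root y with |y| ≤ 4.
  x = -2: f_y(-2, y) = -3*y**2 + 28*y - 89; no integer root y with |y| ≤ 4.
  x = -1: f_y(-1, y) = -3*y**2 + 26*y - 69; no integer root y with |y| ≤ 4.
  x = 0: f_y(0, y) = -3*y**2 + 24*y - 53; no integer root y with |y| ≤ 4.
  x = 1: f_y(1, y) = -3*y**2 + 22*y - 41; no integer root y with |y| ≤ 4.
  x = 2: f_y(2, y) = -3*y**2 + 20*y - 33; vanishes at y ∈ {3}. (2, 3): f_x = 0, f = 0 — SINGULAR.
  x = 3: f_y(3, y) = -3*y**2 + 18*y - 29; no integer root y with |y| ≤ 4.
  x = 4: f_y(4, y) = -3*y**2 + 16*y - 29; no integer root y with |y| ≤ 4.
Only singular point on the grid: (2, 3).
Classify: substitute x = 2 + u, y = 3 + v and expand: f = -2*u**3 - 2*u**2*v - u*v**2 - v**3 + v**2.
No constant or linear terms (consistent with a singular point). Quadratic part: v**2. Cubic part: -2*u**3 - 2*u**2*v - u*v**2 - v**3.
The quadratic part v**2 is a perfect square, so there is a single (double) tangent line v = 0, i.e. y = 3. Restricting the cubic part to that line (v = 0) leaves -2*u**3 ≠ 0, so f is not divisible by v and the branch is v² ≈ 2*u**3 to lowest order — this is a cusp.
Classification: cusp.


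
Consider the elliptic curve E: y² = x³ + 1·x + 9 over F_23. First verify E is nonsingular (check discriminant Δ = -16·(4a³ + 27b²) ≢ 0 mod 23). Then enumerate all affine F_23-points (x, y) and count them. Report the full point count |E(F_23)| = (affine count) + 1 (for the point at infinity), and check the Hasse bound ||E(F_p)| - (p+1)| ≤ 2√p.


Affine points = {(0, 3), (0, 20), (3, 4), (3, 19), (4, 10), (4, 13), (5, 1), (5, 22), (6, 1), (6, 22), (8, 0), (12, 1), (12, 22), (15, 8), (15, 15), (16, 2), (16, 21), (20, 5), (20, 18)}; affine count = 19; |E(F_23)| = 20.

Discriminant check: Δ ∝ 4a³ + 27b² = 4·1³ + 27·9² = 4·1 + 27·81 ≡ 6 (mod 23). Nonzero ⇒ E is nonsingular.
For each x ∈ F_23, compute rhs = x³ + 1·x + 9 mod 23, then count y ∈ F_23 with y² ≡ rhs.
  x = 0: rhs = 9, matching y values: 3, 20 (2 points).
  x = 1: rhs = 11, matching y values: none (0 points).
  x = 2: rhs = 19, matching y values: none (0 points).
  x = 3: rhs = 16, matching y values: 4, 19 (2 points).
  x = 4: rhs = 8, matching y values: 10, 13 (2 points).
  x = 5: rhs = 1, matching y values: 1, 22 (2 points).
  x = 6: rhs = 1, matching y values: 1, 22 (2 points).
  x = 7: rhs = 14, matching y values: none (0 points).
  x = 8: rhs = 0, matching y values: 0 (1 points).
  x = 9: rhs = 11, matching y values: none (0 points).
  x = 10: rhs = 7, matching y values: none (0 points).
  x = 11: rhs = 17, matching y values: none (0 points).
  x = 12: rhs = 1, matching y values: 1, 22 (2 points).
  x = 13: rhs = 11, matching y values: none (0 points).
  x = 14: rhs = 7, matching y values: none (0 points).
  x = 15: rhs = 18, matching y values: 8, 15 (2 points).
  x = 16: rhs = 4, matching y values: 2, 21 (2 points).
  x = 17: rhs = 17, matching y values: none (0 points).
  x = 18: rhs = 17, matching y values: none (0 points).
  x = 19: rhs = 10, matching y values: none (0 points).
  x = 20: rhs = 2, matching y values: 5, 18 (2 points).
  x = 21: rhs = 22, matching y values: none (0 points).
  x = 22: rhs = 7, matching y values: none (0 points).
Total affine count: 19.
Full point count |E(F_23)| = 19 + 1 = 20.
Hasse bound: |20 − (23+1)| = |-4| = 4 ≤ 2√23 ≈ 9.5917 ✓.


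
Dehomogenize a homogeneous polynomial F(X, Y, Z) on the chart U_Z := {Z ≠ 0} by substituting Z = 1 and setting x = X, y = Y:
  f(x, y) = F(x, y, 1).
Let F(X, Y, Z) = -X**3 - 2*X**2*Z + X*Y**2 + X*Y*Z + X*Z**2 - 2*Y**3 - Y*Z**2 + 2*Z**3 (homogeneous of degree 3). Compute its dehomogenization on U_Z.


f(x, y) = -x**3 - 2*x**2 + x*y**2 + x*y + x - 2*y**3 - y + 2

On U_Z we set Z = 1. Each monomial c·X^i·Y^j·Z^k in F becomes c·x^i·y^j·1^k = c·x^i·y^j.
Substituting Z = 1: F(X, Y, 1) = -x**3 - 2*x**2 + x*y**2 + x*y + x - 2*y**3 - y + 2.
Note: deg(f) ≤ deg(F) = 3; strict inequality happens when F is divisible by Z (lost terms).


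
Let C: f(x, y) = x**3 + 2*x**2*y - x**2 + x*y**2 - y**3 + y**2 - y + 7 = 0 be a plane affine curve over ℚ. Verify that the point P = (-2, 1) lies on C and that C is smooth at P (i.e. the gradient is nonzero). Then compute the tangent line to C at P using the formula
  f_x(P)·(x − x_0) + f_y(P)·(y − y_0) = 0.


Tangent line at P: 9*x + 2*y + 16 = 0.

Step 1: f(-2, 1) = 0, so P lies on C.
Step 2: partial derivatives
  f_x(x, y) = 3*x**2 + 4*x*y - 2*x + y**2, f_y(x, y) = 2*x**2 + 2*x*y - 3*y**2 + 2*y - 1.
  f_x(P) = 9, f_y(P) = 2 (gradient nonzero, so P is smooth).
Step 3: tangent line at P: 9·(x − -2) + 2·(y − 1) = 0.
Expanding: 9*x + 2*y + 16 = 0.


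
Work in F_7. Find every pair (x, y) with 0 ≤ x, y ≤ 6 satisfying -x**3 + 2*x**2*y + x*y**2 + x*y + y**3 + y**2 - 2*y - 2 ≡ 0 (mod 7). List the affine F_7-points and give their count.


Affine F_7-points: {(0, 3), (0, 4), (0, 6), (3, 3), (3, 4), (5, 4), (5, 5), (5, 6), (6, 5)}; count = 9.

For each of the 49 pairs (x, y) ∈ F_7², evaluate f(x, y) mod 7. Record the zeros.
  x = 0: [0↦5, 1↦5, 2↦6, 3↦0, 4↦0, 5↦5, 6↦0]  zeros at y ∈ {3, 4, 6}
  x = 1: [0↦4, 1↦1, 2↦1, 3↦3, 4↦6, 5↦2, 6↦4]  zeros at y ∈ ∅
  x = 2: [0↦4, 1↦2, 2↦5, 3↦5, 4↦1, 5↦6, 6↦5]  zeros at y ∈ ∅
  x = 3: [0↦6, 1↦2, 2↦5, 3↦0, 4↦0, 5↦4, 6↦4]  zeros at y ∈ {3, 4}
  x = 4: [0↦4, 1↦2, 2↦2, 3↦3, 4↦4, 5↦4, 6↦2]  zeros at y ∈ ∅
  x = 5: [0↦6, 1↦3, 2↦4, 3↦1, 4↦0, 5↦0, 6↦0]  zeros at y ∈ {4, 5, 6}
  x = 6: [0↦6, 1↦6, 2↦5, 3↦2, 4↦3, 5↦0, 6↦6]  zeros at y ∈ {5}
Collecting zeros: affine points = {(0, 3), (0, 4), (0, 6), (3, 3), (3, 4), (5, 4), (5, 5), (5, 6), (6, 5)}.
Total count |C(F_7)_aff| = 9.


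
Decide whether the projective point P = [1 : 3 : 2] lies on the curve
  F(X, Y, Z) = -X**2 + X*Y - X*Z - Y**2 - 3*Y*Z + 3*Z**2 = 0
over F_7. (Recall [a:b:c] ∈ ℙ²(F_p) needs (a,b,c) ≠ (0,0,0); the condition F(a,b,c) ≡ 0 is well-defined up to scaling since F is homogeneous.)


F(1,3,2) ≡ 6 (mod 7); P is NOT on the curve.

Evaluate F(1, 3, 2) term-by-term (mod 7).
  -X**2 ↦ -1·1·1·1 = -1
  X*Y ↦ 1·1·3·1 = 3
  -X*Z ↦ -1·1·1·2 = -2
  -Y**2 ↦ -1·1·9·1 = -9
  -3*Y*Z ↦ -3·1·3·2 = -18
  3*Z**2 ↦ 3·1·1·4 = 12
Sum: F(1, 3, 2) = (-1) + (3) + (-2) + (-9) + (-18) + (12) = -15.
Reducing mod 7: -15 ≡ 6 (mod 7).
Since F(a, b, c) ≡ 6 ≠ 0 (mod 7), P does NOT lie on the curve.


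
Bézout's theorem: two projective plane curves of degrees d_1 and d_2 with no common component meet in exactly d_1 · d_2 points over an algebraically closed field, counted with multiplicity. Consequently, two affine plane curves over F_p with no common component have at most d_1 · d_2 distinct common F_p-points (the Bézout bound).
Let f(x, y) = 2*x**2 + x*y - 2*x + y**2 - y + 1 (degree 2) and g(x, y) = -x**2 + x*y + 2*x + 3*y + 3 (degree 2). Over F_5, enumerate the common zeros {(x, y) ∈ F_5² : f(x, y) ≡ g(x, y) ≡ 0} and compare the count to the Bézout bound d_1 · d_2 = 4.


Common zeros: {(4, 0)}; count = 1; Bézout bound = 4.

deg(f) = 2, deg(g) = 2, so Bézout bound = 4.
Scan x ∈ F_5. For each x, list the y ∈ F_5 with f(x, y) ≡ 0 and those with g(x, y) ≡ 0 (mod 5); the common zeros in that column are the intersection.
  x = 0: f ≡ 0 at y ∈ ∅; g ≡ 0 at y ∈ {4}; common: ∅.
  x = 1: f ≡ 0 at y ∈ {2, 3}; g ≡ 0 at y ∈ {4}; common: ∅.
  x = 2: f ≡ 0 at y ∈ {0, 4}; g ≡ 0 at y ∈ ∅; common: ∅.
  x = 3: f ≡ 0 at y ∈ ∅; g ≡ 0 at y ∈ {0}; common: ∅.
  x = 4: f ≡ 0 at y ∈ {0, 2}; g ≡ 0 at y ∈ {0}; common: {0}.
Collecting: common zeros = {(4, 0)}, so the count is 1.
Comparison with the Bézout bound: 1 ≤ 4 = deg(f)·deg(g), as expected for curves with no common component (the affine F_5-count falls short of the bound because intersections may lie at infinity, over extension fields, or carry multiplicity).


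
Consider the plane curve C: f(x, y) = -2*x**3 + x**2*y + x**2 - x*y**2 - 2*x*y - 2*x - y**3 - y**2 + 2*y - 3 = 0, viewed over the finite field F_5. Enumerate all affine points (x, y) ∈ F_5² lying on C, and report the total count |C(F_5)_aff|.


Affine F_5-points: {(0, 4), (1, 2), (2, 2), (4, 3)}; count = 4.

For each of the 25 pairs (x, y) ∈ F_5², evaluate f(x, y) mod 5. Record the zeros.
  x = 0: [0↦2, 1↦2, 2↦4, 3↦2, 4↦0]  zeros at y ∈ {4}
  x = 1: [0↦4, 1↦2, 2↦0, 3↦2, 4↦2]  zeros at y ∈ {2}
  x = 2: [0↦1, 1↦4, 2↦0, 3↦3, 4↦2]  zeros at y ∈ {2}
  x = 3: [0↦1, 1↦1, 2↦2, 3↦3, 4↦3]  zeros at y ∈ ∅
  x = 4: [0↦2, 1↦1, 2↦4, 3↦0, 4↦3]  zeros at y ∈ {3}
Collecting zeros: affine points = {(0, 4), (1, 2), (2, 2), (4, 3)}.
Total count |C(F_5)_aff| = 4.


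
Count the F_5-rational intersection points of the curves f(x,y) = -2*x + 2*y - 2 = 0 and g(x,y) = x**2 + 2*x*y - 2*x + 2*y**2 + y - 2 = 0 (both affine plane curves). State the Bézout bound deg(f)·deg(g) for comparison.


Common zeros: ∅; count = 0; Bézout bound = 2.

deg(f) = 1, deg(g) = 2, so Bézout bound = 2.
Scan x ∈ F_5. For each x, list the y ∈ F_5 with f(x, y) ≡ 0 and those with g(x, y) ≡ 0 (mod 5); the common zeros in that column are the intersection.
  x = 0: f ≡ 0 at y ∈ {1}; g ≡ 0 at y ∈ ∅; common: ∅.
  x = 1: f ≡ 0 at y ∈ {2}; g ≡ 0 at y ∈ ∅; common: ∅.
  x = 2: f ≡ 0 at y ∈ {3}; g ≡ 0 at y ∈ {1, 4}; common: ∅.
  x = 3: f ≡ 0 at y ∈ {4}; g ≡ 0 at y ∈ {1, 3}; common: ∅.
  x = 4: f ≡ 0 at y ∈ {0}; g ≡ 0 at y ∈ ∅; common: ∅.
Collecting: common zeros = ∅, so the count is 0.
Comparison with the Bézout bound: 0 ≤ 2 = deg(f)·deg(g), as expected for curves with no common component (the affine F_5-count falls short of the bound because intersections may lie at infinity, over extension fields, or carry multiplicity).


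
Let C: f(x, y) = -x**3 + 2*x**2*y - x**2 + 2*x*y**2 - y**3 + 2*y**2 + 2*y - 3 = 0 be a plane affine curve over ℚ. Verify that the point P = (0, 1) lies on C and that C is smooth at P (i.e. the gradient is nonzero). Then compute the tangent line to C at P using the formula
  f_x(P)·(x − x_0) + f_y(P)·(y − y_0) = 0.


Tangent line at P: 2*x + 3*y - 3 = 0.

Step 1: f(0, 1) = 0, so P lies on C.
Step 2: partial derivatives
  f_x(x, y) = -3*x**2 + 4*x*y - 2*x + 2*y**2, f_y(x, y) = 2*x**2 + 4*x*y - 3*y**2 + 4*y + 2.
  f_x(P) = 2, f_y(P) = 3 (gradient nonzero, so P is smooth).
Step 3: tangent line at P: 2·(x − 0) + 3·(y − 1) = 0.
Expanding: 2*x + 3*y - 3 = 0.


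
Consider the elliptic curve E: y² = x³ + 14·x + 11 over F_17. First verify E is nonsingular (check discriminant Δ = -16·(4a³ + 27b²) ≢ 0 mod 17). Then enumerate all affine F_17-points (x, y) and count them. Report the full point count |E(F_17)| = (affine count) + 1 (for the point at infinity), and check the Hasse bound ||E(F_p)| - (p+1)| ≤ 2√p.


Affine points = {(1, 3), (1, 14), (2, 8), (2, 9), (5, 6), (5, 11), (9, 4), (9, 13), (11, 0), (15, 3), (15, 14), (16, 8), (16, 9)}; affine count = 13; |E(F_17)| = 14.

Discriminant check: Δ ∝ 4a³ + 27b² = 4·14³ + 27·11² = 4·2744 + 27·121 ≡ 14 (mod 17). Nonzero ⇒ E is nonsingular.
For each x ∈ F_17, compute rhs = x³ + 14·x + 11 mod 17, then count y ∈ F_17 with y² ≡ rhs.
  x = 0: rhs = 11, matching y values: none (0 points).
  x = 1: rhs = 9, matching y values: 3, 14 (2 points).
  x = 2: rhs = 13, matching y values: 8, 9 (2 points).
  x = 3: rhs = 12, matching y values: none (0 points).
  x = 4: rhs = 12, matching y values: none (0 points).
  x = 5: rhs = 2, matching y values: 6, 11 (2 points).
  x = 6: rhs = 5, matching y values: none (0 points).
  x = 7: rhs = 10, matching y values: none (0 points).
  x = 8: rhs = 6, matching y values: none (0 points).
  x = 9: rhs = 16, matching y values: 4, 13 (2 points).
  x = 10: rhs = 12, matching y values: none (0 points).
  x = 11: rhs = 0, matching y values: 0 (1 points).
  x = 12: rhs = 3, matching y values: none (0 points).
  x = 13: rhs = 10, matching y values: none (0 points).
  x = 14: rhs = 10, matching y values: none (0 points).
  x = 15: rhs = 9, matching y values: 3, 14 (2 points).
  x = 16: rhs = 13, matching y values: 8, 9 (2 points).
Total affine count: 13.
Full point count |E(F_17)| = 13 + 1 = 14.
Hasse bound: |14 − (17+1)| = |-4| = 4 ≤ 2√17 ≈ 8.2462 ✓.


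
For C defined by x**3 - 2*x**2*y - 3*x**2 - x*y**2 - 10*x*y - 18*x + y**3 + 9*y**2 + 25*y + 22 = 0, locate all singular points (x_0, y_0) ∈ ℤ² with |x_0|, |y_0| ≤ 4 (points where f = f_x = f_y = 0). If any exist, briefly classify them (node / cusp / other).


Singular points: {(-1, -3)}; classification: cusp.

Compute partial derivatives:
  f_x = 3*x**2 - 4*x*y - 6*x - y**2 - 10*y - 18.
  f_y = -2*x**2 - 2*x*y - 10*x + 3*y**2 + 18*y + 25.
Scan x_0 ∈ {−4, ..., 4}. For each x_0, f_y(x_0, y) is a polynomial in y; find its integer roots y ∈ {−4, ..., 4}, then test f_x and f at those candidates.
  x = -4: f_y(-4, y) = 3*y**2 + 26*y + 33; no integer root y with |y| ≤ 4.
  x = -3: f_y(-3, y) = 3*y**2 + 24*y + 37; no integer root y with |y| ≤ 4.
  x = -2: f_y(-2, y) = 3*y**2 + 22*y + 37; no integer root y with |y| ≤ 4.
  x = -1: f_y(-1, y) = 3*y**2 + 20*y + 33; vanishes at y ∈ {-3}. (-1, -3): f_x = 0, f = 0 — SINGULAR.
  x = 0: f_y(0, y) = 3*y**2 + 18*y + 25; no integer root y with |y| ≤ 4.
  x = 1: f_y(1, y) = 3*y**2 + 16*y + 13; vanishes at y ∈ {-1}. (1, -1): f_x = -8 ≠ 0.
  x = 2: f_y(2, y) = 3*y**2 + 14*y - 3; no integer root y with |y| ≤ 4.
  x = 3: f_y(3, y) = 3*y**2 + 12*y - 23; no integer root y with |y| ≤ 4.
  x = 4: f_y(4, y) = 3*y**2 + 10*y - 47; no integer root y with |y| ≤ 4.
Only singular point on the grid: (-1, -3).
Classify: substitute x = -1 + u, y = -3 + v and expand: f = u**3 - 2*u**2*v - u*v**2 + v**3 + v**2.
No constant or linear terms (consistent with a singular point). Quadratic part: v**2. Cubic part: u**3 - 2*u**2*v - u*v**2 + v**3.
The quadratic part v**2 is a perfect square, so there is a single (double) tangent line v = 0, i.e. y = -3. Restricting the cubic part to that line (v = 0) leaves u**3 ≠ 0, so f is not divisible by v and the branch is v² ≈ -u**3 to lowest order — this is a cusp.
Classification: cusp.


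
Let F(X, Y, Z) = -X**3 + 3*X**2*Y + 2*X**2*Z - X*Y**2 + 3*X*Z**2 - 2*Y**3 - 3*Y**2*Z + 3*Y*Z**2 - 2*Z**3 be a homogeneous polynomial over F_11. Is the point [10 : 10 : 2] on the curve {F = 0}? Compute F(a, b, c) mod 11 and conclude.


F(10,10,2) ≡ 3 (mod 11); P is NOT on the curve.

Evaluate F(10, 10, 2) term-by-term (mod 11).
  -X**3 ↦ -1·1000·1·1 = -1000
  3*X**2*Y ↦ 3·100·10·1 = 3000
  2*X**2*Z ↦ 2·100·1·2 = 400
  -X*Y**2 ↦ -1·10·100·1 = -1000
  3*X*Z**2 ↦ 3·10·1·4 = 120
  -2*Y**3 ↦ -2·1·1000·1 = -2000
  -3*Y**2*Z ↦ -3·1·100·2 = -600
  3*Y*Z**2 ↦ 3·1·10·4 = 120
  -2*Z**3 ↦ -2·1·1·8 = -16
Sum: F(10, 10, 2) = (-1000) + (3000) + (400) + (-1000) + (120) + (-2000) + (-600) + (120) + (-16) = -976.
Reducing mod 11: -976 ≡ 3 (mod 11).
Since F(a, b, c) ≡ 3 ≠ 0 (mod 11), P does NOT lie on the curve.


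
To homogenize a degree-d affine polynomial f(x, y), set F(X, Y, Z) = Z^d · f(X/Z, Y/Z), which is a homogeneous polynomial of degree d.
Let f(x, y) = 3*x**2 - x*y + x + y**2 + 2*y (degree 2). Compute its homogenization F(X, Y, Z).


F(X, Y, Z) = 3*X**2 - X*Y + X*Z + Y**2 + 2*Y*Z

deg(f) = 2.
Substitute x = X/Z, y = Y/Z into f, then multiply by Z^2.
  monomial 3·x^2·y^0 ↦ 3·X^2·Y^0·Z^0.
  monomial -1·x^1·y^1 ↦ -1·X^1·Y^1·Z^0.
  monomial 1·x^1·y^0 ↦ 1·X^1·Y^0·Z^1.
  monomial 1·x^0·y^2 ↦ 1·X^0·Y^2·Z^0.
  monomial 2·x^0·y^1 ↦ 2·X^0·Y^1·Z^1.
Collecting: F(X, Y, Z) = 3*X**2 - X*Y + X*Z + Y**2 + 2*Y*Z.


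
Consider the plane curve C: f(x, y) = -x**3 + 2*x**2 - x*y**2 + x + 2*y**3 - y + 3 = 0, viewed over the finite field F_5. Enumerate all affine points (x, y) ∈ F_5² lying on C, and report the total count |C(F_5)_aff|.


Affine F_5-points: {(1, 0), (1, 1), (1, 2), (2, 0), (3, 1), (4, 0), (4, 3), (4, 4)}; count = 8.

For each of the 25 pairs (x, y) ∈ F_5², evaluate f(x, y) mod 5. Record the zeros.
  x = 0: [0↦3, 1↦4, 2↦2, 3↦4, 4↦2]  zeros at y ∈ ∅
  x = 1: [0↦0, 1↦0, 2↦0, 3↦2, 4↦3]  zeros at y ∈ {0, 1, 2}
  x = 2: [0↦0, 1↦4, 2↦1, 3↦3, 4↦2]  zeros at y ∈ {0}
  x = 3: [0↦2, 1↦0, 2↦4, 3↦1, 4↦3]  zeros at y ∈ {1}
  x = 4: [0↦0, 1↦2, 2↦3, 3↦0, 4↦0]  zeros at y ∈ {0, 3, 4}
Collecting zeros: affine points = {(1, 0), (1, 1), (1, 2), (2, 0), (3, 1), (4, 0), (4, 3), (4, 4)}.
Total count |C(F_5)_aff| = 8.


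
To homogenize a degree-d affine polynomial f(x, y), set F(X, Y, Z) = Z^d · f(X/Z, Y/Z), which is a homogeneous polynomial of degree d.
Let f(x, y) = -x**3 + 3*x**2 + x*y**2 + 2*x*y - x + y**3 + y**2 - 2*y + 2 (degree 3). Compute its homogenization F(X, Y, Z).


F(X, Y, Z) = -X**3 + 3*X**2*Z + X*Y**2 + 2*X*Y*Z - X*Z**2 + Y**3 + Y**2*Z - 2*Y*Z**2 + 2*Z**3

deg(f) = 3.
Substitute x = X/Z, y = Y/Z into f, then multiply by Z^3.
  monomial -1·x^3·y^0 ↦ -1·X^3·Y^0·Z^0.
  monomial 3·x^2·y^0 ↦ 3·X^2·Y^0·Z^1.
  monomial 1·x^1·y^2 ↦ 1·X^1·Y^2·Z^0.
  monomial 2·x^1·y^1 ↦ 2·X^1·Y^1·Z^1.
  monomial -1·x^1·y^0 ↦ -1·X^1·Y^0·Z^2.
  monomial 1·x^0·y^3 ↦ 1·X^0·Y^3·Z^0.
  monomial 1·x^0·y^2 ↦ 1·X^0·Y^2·Z^1.
  monomial -2·x^0·y^1 ↦ -2·X^0·Y^1·Z^2.
  monomial 2·x^0·y^0 ↦ 2·X^0·Y^0·Z^3.
Collecting: F(X, Y, Z) = -X**3 + 3*X**2*Z + X*Y**2 + 2*X*Y*Z - X*Z**2 + Y**3 + Y**2*Z - 2*Y*Z**2 + 2*Z**3.
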